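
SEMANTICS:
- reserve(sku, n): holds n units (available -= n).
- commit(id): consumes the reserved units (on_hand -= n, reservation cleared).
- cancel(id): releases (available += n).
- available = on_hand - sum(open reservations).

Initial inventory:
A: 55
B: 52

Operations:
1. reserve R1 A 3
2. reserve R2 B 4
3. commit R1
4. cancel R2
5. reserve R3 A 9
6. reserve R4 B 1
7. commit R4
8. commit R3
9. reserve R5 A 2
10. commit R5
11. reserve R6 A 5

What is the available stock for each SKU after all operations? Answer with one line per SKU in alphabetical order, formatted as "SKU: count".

Step 1: reserve R1 A 3 -> on_hand[A=55 B=52] avail[A=52 B=52] open={R1}
Step 2: reserve R2 B 4 -> on_hand[A=55 B=52] avail[A=52 B=48] open={R1,R2}
Step 3: commit R1 -> on_hand[A=52 B=52] avail[A=52 B=48] open={R2}
Step 4: cancel R2 -> on_hand[A=52 B=52] avail[A=52 B=52] open={}
Step 5: reserve R3 A 9 -> on_hand[A=52 B=52] avail[A=43 B=52] open={R3}
Step 6: reserve R4 B 1 -> on_hand[A=52 B=52] avail[A=43 B=51] open={R3,R4}
Step 7: commit R4 -> on_hand[A=52 B=51] avail[A=43 B=51] open={R3}
Step 8: commit R3 -> on_hand[A=43 B=51] avail[A=43 B=51] open={}
Step 9: reserve R5 A 2 -> on_hand[A=43 B=51] avail[A=41 B=51] open={R5}
Step 10: commit R5 -> on_hand[A=41 B=51] avail[A=41 B=51] open={}
Step 11: reserve R6 A 5 -> on_hand[A=41 B=51] avail[A=36 B=51] open={R6}

Answer: A: 36
B: 51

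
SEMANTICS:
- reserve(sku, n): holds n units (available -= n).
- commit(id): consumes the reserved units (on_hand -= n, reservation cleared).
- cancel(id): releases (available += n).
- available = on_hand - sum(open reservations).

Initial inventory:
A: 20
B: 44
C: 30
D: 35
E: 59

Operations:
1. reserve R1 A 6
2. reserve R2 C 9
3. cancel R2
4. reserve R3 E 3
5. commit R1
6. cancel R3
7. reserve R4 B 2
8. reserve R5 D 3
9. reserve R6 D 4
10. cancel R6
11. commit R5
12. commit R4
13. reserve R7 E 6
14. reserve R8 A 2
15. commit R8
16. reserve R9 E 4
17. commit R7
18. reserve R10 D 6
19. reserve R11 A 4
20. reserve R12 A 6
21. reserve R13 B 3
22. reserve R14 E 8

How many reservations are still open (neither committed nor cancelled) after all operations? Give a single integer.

Step 1: reserve R1 A 6 -> on_hand[A=20 B=44 C=30 D=35 E=59] avail[A=14 B=44 C=30 D=35 E=59] open={R1}
Step 2: reserve R2 C 9 -> on_hand[A=20 B=44 C=30 D=35 E=59] avail[A=14 B=44 C=21 D=35 E=59] open={R1,R2}
Step 3: cancel R2 -> on_hand[A=20 B=44 C=30 D=35 E=59] avail[A=14 B=44 C=30 D=35 E=59] open={R1}
Step 4: reserve R3 E 3 -> on_hand[A=20 B=44 C=30 D=35 E=59] avail[A=14 B=44 C=30 D=35 E=56] open={R1,R3}
Step 5: commit R1 -> on_hand[A=14 B=44 C=30 D=35 E=59] avail[A=14 B=44 C=30 D=35 E=56] open={R3}
Step 6: cancel R3 -> on_hand[A=14 B=44 C=30 D=35 E=59] avail[A=14 B=44 C=30 D=35 E=59] open={}
Step 7: reserve R4 B 2 -> on_hand[A=14 B=44 C=30 D=35 E=59] avail[A=14 B=42 C=30 D=35 E=59] open={R4}
Step 8: reserve R5 D 3 -> on_hand[A=14 B=44 C=30 D=35 E=59] avail[A=14 B=42 C=30 D=32 E=59] open={R4,R5}
Step 9: reserve R6 D 4 -> on_hand[A=14 B=44 C=30 D=35 E=59] avail[A=14 B=42 C=30 D=28 E=59] open={R4,R5,R6}
Step 10: cancel R6 -> on_hand[A=14 B=44 C=30 D=35 E=59] avail[A=14 B=42 C=30 D=32 E=59] open={R4,R5}
Step 11: commit R5 -> on_hand[A=14 B=44 C=30 D=32 E=59] avail[A=14 B=42 C=30 D=32 E=59] open={R4}
Step 12: commit R4 -> on_hand[A=14 B=42 C=30 D=32 E=59] avail[A=14 B=42 C=30 D=32 E=59] open={}
Step 13: reserve R7 E 6 -> on_hand[A=14 B=42 C=30 D=32 E=59] avail[A=14 B=42 C=30 D=32 E=53] open={R7}
Step 14: reserve R8 A 2 -> on_hand[A=14 B=42 C=30 D=32 E=59] avail[A=12 B=42 C=30 D=32 E=53] open={R7,R8}
Step 15: commit R8 -> on_hand[A=12 B=42 C=30 D=32 E=59] avail[A=12 B=42 C=30 D=32 E=53] open={R7}
Step 16: reserve R9 E 4 -> on_hand[A=12 B=42 C=30 D=32 E=59] avail[A=12 B=42 C=30 D=32 E=49] open={R7,R9}
Step 17: commit R7 -> on_hand[A=12 B=42 C=30 D=32 E=53] avail[A=12 B=42 C=30 D=32 E=49] open={R9}
Step 18: reserve R10 D 6 -> on_hand[A=12 B=42 C=30 D=32 E=53] avail[A=12 B=42 C=30 D=26 E=49] open={R10,R9}
Step 19: reserve R11 A 4 -> on_hand[A=12 B=42 C=30 D=32 E=53] avail[A=8 B=42 C=30 D=26 E=49] open={R10,R11,R9}
Step 20: reserve R12 A 6 -> on_hand[A=12 B=42 C=30 D=32 E=53] avail[A=2 B=42 C=30 D=26 E=49] open={R10,R11,R12,R9}
Step 21: reserve R13 B 3 -> on_hand[A=12 B=42 C=30 D=32 E=53] avail[A=2 B=39 C=30 D=26 E=49] open={R10,R11,R12,R13,R9}
Step 22: reserve R14 E 8 -> on_hand[A=12 B=42 C=30 D=32 E=53] avail[A=2 B=39 C=30 D=26 E=41] open={R10,R11,R12,R13,R14,R9}
Open reservations: ['R10', 'R11', 'R12', 'R13', 'R14', 'R9'] -> 6

Answer: 6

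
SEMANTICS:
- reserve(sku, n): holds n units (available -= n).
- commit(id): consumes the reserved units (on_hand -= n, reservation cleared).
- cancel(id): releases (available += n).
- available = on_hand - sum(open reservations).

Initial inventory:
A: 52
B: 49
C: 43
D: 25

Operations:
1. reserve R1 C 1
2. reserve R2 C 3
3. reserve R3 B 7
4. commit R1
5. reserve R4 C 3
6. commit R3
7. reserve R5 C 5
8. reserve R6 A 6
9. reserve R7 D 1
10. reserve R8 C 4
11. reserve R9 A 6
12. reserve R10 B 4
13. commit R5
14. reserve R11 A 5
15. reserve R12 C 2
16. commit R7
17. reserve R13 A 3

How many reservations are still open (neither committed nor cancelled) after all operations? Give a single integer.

Step 1: reserve R1 C 1 -> on_hand[A=52 B=49 C=43 D=25] avail[A=52 B=49 C=42 D=25] open={R1}
Step 2: reserve R2 C 3 -> on_hand[A=52 B=49 C=43 D=25] avail[A=52 B=49 C=39 D=25] open={R1,R2}
Step 3: reserve R3 B 7 -> on_hand[A=52 B=49 C=43 D=25] avail[A=52 B=42 C=39 D=25] open={R1,R2,R3}
Step 4: commit R1 -> on_hand[A=52 B=49 C=42 D=25] avail[A=52 B=42 C=39 D=25] open={R2,R3}
Step 5: reserve R4 C 3 -> on_hand[A=52 B=49 C=42 D=25] avail[A=52 B=42 C=36 D=25] open={R2,R3,R4}
Step 6: commit R3 -> on_hand[A=52 B=42 C=42 D=25] avail[A=52 B=42 C=36 D=25] open={R2,R4}
Step 7: reserve R5 C 5 -> on_hand[A=52 B=42 C=42 D=25] avail[A=52 B=42 C=31 D=25] open={R2,R4,R5}
Step 8: reserve R6 A 6 -> on_hand[A=52 B=42 C=42 D=25] avail[A=46 B=42 C=31 D=25] open={R2,R4,R5,R6}
Step 9: reserve R7 D 1 -> on_hand[A=52 B=42 C=42 D=25] avail[A=46 B=42 C=31 D=24] open={R2,R4,R5,R6,R7}
Step 10: reserve R8 C 4 -> on_hand[A=52 B=42 C=42 D=25] avail[A=46 B=42 C=27 D=24] open={R2,R4,R5,R6,R7,R8}
Step 11: reserve R9 A 6 -> on_hand[A=52 B=42 C=42 D=25] avail[A=40 B=42 C=27 D=24] open={R2,R4,R5,R6,R7,R8,R9}
Step 12: reserve R10 B 4 -> on_hand[A=52 B=42 C=42 D=25] avail[A=40 B=38 C=27 D=24] open={R10,R2,R4,R5,R6,R7,R8,R9}
Step 13: commit R5 -> on_hand[A=52 B=42 C=37 D=25] avail[A=40 B=38 C=27 D=24] open={R10,R2,R4,R6,R7,R8,R9}
Step 14: reserve R11 A 5 -> on_hand[A=52 B=42 C=37 D=25] avail[A=35 B=38 C=27 D=24] open={R10,R11,R2,R4,R6,R7,R8,R9}
Step 15: reserve R12 C 2 -> on_hand[A=52 B=42 C=37 D=25] avail[A=35 B=38 C=25 D=24] open={R10,R11,R12,R2,R4,R6,R7,R8,R9}
Step 16: commit R7 -> on_hand[A=52 B=42 C=37 D=24] avail[A=35 B=38 C=25 D=24] open={R10,R11,R12,R2,R4,R6,R8,R9}
Step 17: reserve R13 A 3 -> on_hand[A=52 B=42 C=37 D=24] avail[A=32 B=38 C=25 D=24] open={R10,R11,R12,R13,R2,R4,R6,R8,R9}
Open reservations: ['R10', 'R11', 'R12', 'R13', 'R2', 'R4', 'R6', 'R8', 'R9'] -> 9

Answer: 9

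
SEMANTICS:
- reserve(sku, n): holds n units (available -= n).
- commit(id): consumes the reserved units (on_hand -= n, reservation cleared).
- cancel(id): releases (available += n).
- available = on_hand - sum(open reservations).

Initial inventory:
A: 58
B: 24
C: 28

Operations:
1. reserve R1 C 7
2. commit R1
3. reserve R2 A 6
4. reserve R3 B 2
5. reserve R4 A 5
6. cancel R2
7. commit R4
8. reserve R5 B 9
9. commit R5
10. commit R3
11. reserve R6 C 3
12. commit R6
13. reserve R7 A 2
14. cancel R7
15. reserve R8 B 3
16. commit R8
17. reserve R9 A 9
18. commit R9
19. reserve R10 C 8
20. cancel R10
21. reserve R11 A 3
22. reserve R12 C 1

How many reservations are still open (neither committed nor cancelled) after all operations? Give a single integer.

Step 1: reserve R1 C 7 -> on_hand[A=58 B=24 C=28] avail[A=58 B=24 C=21] open={R1}
Step 2: commit R1 -> on_hand[A=58 B=24 C=21] avail[A=58 B=24 C=21] open={}
Step 3: reserve R2 A 6 -> on_hand[A=58 B=24 C=21] avail[A=52 B=24 C=21] open={R2}
Step 4: reserve R3 B 2 -> on_hand[A=58 B=24 C=21] avail[A=52 B=22 C=21] open={R2,R3}
Step 5: reserve R4 A 5 -> on_hand[A=58 B=24 C=21] avail[A=47 B=22 C=21] open={R2,R3,R4}
Step 6: cancel R2 -> on_hand[A=58 B=24 C=21] avail[A=53 B=22 C=21] open={R3,R4}
Step 7: commit R4 -> on_hand[A=53 B=24 C=21] avail[A=53 B=22 C=21] open={R3}
Step 8: reserve R5 B 9 -> on_hand[A=53 B=24 C=21] avail[A=53 B=13 C=21] open={R3,R5}
Step 9: commit R5 -> on_hand[A=53 B=15 C=21] avail[A=53 B=13 C=21] open={R3}
Step 10: commit R3 -> on_hand[A=53 B=13 C=21] avail[A=53 B=13 C=21] open={}
Step 11: reserve R6 C 3 -> on_hand[A=53 B=13 C=21] avail[A=53 B=13 C=18] open={R6}
Step 12: commit R6 -> on_hand[A=53 B=13 C=18] avail[A=53 B=13 C=18] open={}
Step 13: reserve R7 A 2 -> on_hand[A=53 B=13 C=18] avail[A=51 B=13 C=18] open={R7}
Step 14: cancel R7 -> on_hand[A=53 B=13 C=18] avail[A=53 B=13 C=18] open={}
Step 15: reserve R8 B 3 -> on_hand[A=53 B=13 C=18] avail[A=53 B=10 C=18] open={R8}
Step 16: commit R8 -> on_hand[A=53 B=10 C=18] avail[A=53 B=10 C=18] open={}
Step 17: reserve R9 A 9 -> on_hand[A=53 B=10 C=18] avail[A=44 B=10 C=18] open={R9}
Step 18: commit R9 -> on_hand[A=44 B=10 C=18] avail[A=44 B=10 C=18] open={}
Step 19: reserve R10 C 8 -> on_hand[A=44 B=10 C=18] avail[A=44 B=10 C=10] open={R10}
Step 20: cancel R10 -> on_hand[A=44 B=10 C=18] avail[A=44 B=10 C=18] open={}
Step 21: reserve R11 A 3 -> on_hand[A=44 B=10 C=18] avail[A=41 B=10 C=18] open={R11}
Step 22: reserve R12 C 1 -> on_hand[A=44 B=10 C=18] avail[A=41 B=10 C=17] open={R11,R12}
Open reservations: ['R11', 'R12'] -> 2

Answer: 2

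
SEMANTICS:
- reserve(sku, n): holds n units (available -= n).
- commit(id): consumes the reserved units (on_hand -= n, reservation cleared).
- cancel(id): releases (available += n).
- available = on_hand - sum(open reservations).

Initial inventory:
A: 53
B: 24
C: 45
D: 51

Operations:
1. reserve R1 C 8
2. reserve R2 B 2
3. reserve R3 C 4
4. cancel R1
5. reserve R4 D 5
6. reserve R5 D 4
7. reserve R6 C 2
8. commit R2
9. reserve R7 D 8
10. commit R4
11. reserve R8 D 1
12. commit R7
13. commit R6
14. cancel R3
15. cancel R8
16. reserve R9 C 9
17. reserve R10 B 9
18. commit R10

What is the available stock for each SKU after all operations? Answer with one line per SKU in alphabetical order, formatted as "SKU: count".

Step 1: reserve R1 C 8 -> on_hand[A=53 B=24 C=45 D=51] avail[A=53 B=24 C=37 D=51] open={R1}
Step 2: reserve R2 B 2 -> on_hand[A=53 B=24 C=45 D=51] avail[A=53 B=22 C=37 D=51] open={R1,R2}
Step 3: reserve R3 C 4 -> on_hand[A=53 B=24 C=45 D=51] avail[A=53 B=22 C=33 D=51] open={R1,R2,R3}
Step 4: cancel R1 -> on_hand[A=53 B=24 C=45 D=51] avail[A=53 B=22 C=41 D=51] open={R2,R3}
Step 5: reserve R4 D 5 -> on_hand[A=53 B=24 C=45 D=51] avail[A=53 B=22 C=41 D=46] open={R2,R3,R4}
Step 6: reserve R5 D 4 -> on_hand[A=53 B=24 C=45 D=51] avail[A=53 B=22 C=41 D=42] open={R2,R3,R4,R5}
Step 7: reserve R6 C 2 -> on_hand[A=53 B=24 C=45 D=51] avail[A=53 B=22 C=39 D=42] open={R2,R3,R4,R5,R6}
Step 8: commit R2 -> on_hand[A=53 B=22 C=45 D=51] avail[A=53 B=22 C=39 D=42] open={R3,R4,R5,R6}
Step 9: reserve R7 D 8 -> on_hand[A=53 B=22 C=45 D=51] avail[A=53 B=22 C=39 D=34] open={R3,R4,R5,R6,R7}
Step 10: commit R4 -> on_hand[A=53 B=22 C=45 D=46] avail[A=53 B=22 C=39 D=34] open={R3,R5,R6,R7}
Step 11: reserve R8 D 1 -> on_hand[A=53 B=22 C=45 D=46] avail[A=53 B=22 C=39 D=33] open={R3,R5,R6,R7,R8}
Step 12: commit R7 -> on_hand[A=53 B=22 C=45 D=38] avail[A=53 B=22 C=39 D=33] open={R3,R5,R6,R8}
Step 13: commit R6 -> on_hand[A=53 B=22 C=43 D=38] avail[A=53 B=22 C=39 D=33] open={R3,R5,R8}
Step 14: cancel R3 -> on_hand[A=53 B=22 C=43 D=38] avail[A=53 B=22 C=43 D=33] open={R5,R8}
Step 15: cancel R8 -> on_hand[A=53 B=22 C=43 D=38] avail[A=53 B=22 C=43 D=34] open={R5}
Step 16: reserve R9 C 9 -> on_hand[A=53 B=22 C=43 D=38] avail[A=53 B=22 C=34 D=34] open={R5,R9}
Step 17: reserve R10 B 9 -> on_hand[A=53 B=22 C=43 D=38] avail[A=53 B=13 C=34 D=34] open={R10,R5,R9}
Step 18: commit R10 -> on_hand[A=53 B=13 C=43 D=38] avail[A=53 B=13 C=34 D=34] open={R5,R9}

Answer: A: 53
B: 13
C: 34
D: 34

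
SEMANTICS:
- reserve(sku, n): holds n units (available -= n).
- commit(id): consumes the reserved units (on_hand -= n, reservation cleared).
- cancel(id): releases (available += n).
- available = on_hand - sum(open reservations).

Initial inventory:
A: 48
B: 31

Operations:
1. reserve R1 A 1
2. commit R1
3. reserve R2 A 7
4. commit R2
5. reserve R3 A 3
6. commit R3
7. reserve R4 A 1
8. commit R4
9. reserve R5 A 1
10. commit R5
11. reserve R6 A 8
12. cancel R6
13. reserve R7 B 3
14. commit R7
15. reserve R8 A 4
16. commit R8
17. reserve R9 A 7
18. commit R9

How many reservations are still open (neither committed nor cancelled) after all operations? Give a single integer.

Answer: 0

Derivation:
Step 1: reserve R1 A 1 -> on_hand[A=48 B=31] avail[A=47 B=31] open={R1}
Step 2: commit R1 -> on_hand[A=47 B=31] avail[A=47 B=31] open={}
Step 3: reserve R2 A 7 -> on_hand[A=47 B=31] avail[A=40 B=31] open={R2}
Step 4: commit R2 -> on_hand[A=40 B=31] avail[A=40 B=31] open={}
Step 5: reserve R3 A 3 -> on_hand[A=40 B=31] avail[A=37 B=31] open={R3}
Step 6: commit R3 -> on_hand[A=37 B=31] avail[A=37 B=31] open={}
Step 7: reserve R4 A 1 -> on_hand[A=37 B=31] avail[A=36 B=31] open={R4}
Step 8: commit R4 -> on_hand[A=36 B=31] avail[A=36 B=31] open={}
Step 9: reserve R5 A 1 -> on_hand[A=36 B=31] avail[A=35 B=31] open={R5}
Step 10: commit R5 -> on_hand[A=35 B=31] avail[A=35 B=31] open={}
Step 11: reserve R6 A 8 -> on_hand[A=35 B=31] avail[A=27 B=31] open={R6}
Step 12: cancel R6 -> on_hand[A=35 B=31] avail[A=35 B=31] open={}
Step 13: reserve R7 B 3 -> on_hand[A=35 B=31] avail[A=35 B=28] open={R7}
Step 14: commit R7 -> on_hand[A=35 B=28] avail[A=35 B=28] open={}
Step 15: reserve R8 A 4 -> on_hand[A=35 B=28] avail[A=31 B=28] open={R8}
Step 16: commit R8 -> on_hand[A=31 B=28] avail[A=31 B=28] open={}
Step 17: reserve R9 A 7 -> on_hand[A=31 B=28] avail[A=24 B=28] open={R9}
Step 18: commit R9 -> on_hand[A=24 B=28] avail[A=24 B=28] open={}
Open reservations: [] -> 0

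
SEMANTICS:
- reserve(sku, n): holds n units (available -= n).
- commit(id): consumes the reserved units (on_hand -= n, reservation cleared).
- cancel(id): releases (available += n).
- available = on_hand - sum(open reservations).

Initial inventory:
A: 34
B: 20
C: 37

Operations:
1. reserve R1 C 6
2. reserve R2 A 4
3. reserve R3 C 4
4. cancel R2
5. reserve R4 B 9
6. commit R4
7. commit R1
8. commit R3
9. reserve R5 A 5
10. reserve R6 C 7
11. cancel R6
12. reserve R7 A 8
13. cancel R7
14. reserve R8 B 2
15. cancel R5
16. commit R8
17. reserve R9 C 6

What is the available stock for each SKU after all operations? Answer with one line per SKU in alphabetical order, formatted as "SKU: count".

Step 1: reserve R1 C 6 -> on_hand[A=34 B=20 C=37] avail[A=34 B=20 C=31] open={R1}
Step 2: reserve R2 A 4 -> on_hand[A=34 B=20 C=37] avail[A=30 B=20 C=31] open={R1,R2}
Step 3: reserve R3 C 4 -> on_hand[A=34 B=20 C=37] avail[A=30 B=20 C=27] open={R1,R2,R3}
Step 4: cancel R2 -> on_hand[A=34 B=20 C=37] avail[A=34 B=20 C=27] open={R1,R3}
Step 5: reserve R4 B 9 -> on_hand[A=34 B=20 C=37] avail[A=34 B=11 C=27] open={R1,R3,R4}
Step 6: commit R4 -> on_hand[A=34 B=11 C=37] avail[A=34 B=11 C=27] open={R1,R3}
Step 7: commit R1 -> on_hand[A=34 B=11 C=31] avail[A=34 B=11 C=27] open={R3}
Step 8: commit R3 -> on_hand[A=34 B=11 C=27] avail[A=34 B=11 C=27] open={}
Step 9: reserve R5 A 5 -> on_hand[A=34 B=11 C=27] avail[A=29 B=11 C=27] open={R5}
Step 10: reserve R6 C 7 -> on_hand[A=34 B=11 C=27] avail[A=29 B=11 C=20] open={R5,R6}
Step 11: cancel R6 -> on_hand[A=34 B=11 C=27] avail[A=29 B=11 C=27] open={R5}
Step 12: reserve R7 A 8 -> on_hand[A=34 B=11 C=27] avail[A=21 B=11 C=27] open={R5,R7}
Step 13: cancel R7 -> on_hand[A=34 B=11 C=27] avail[A=29 B=11 C=27] open={R5}
Step 14: reserve R8 B 2 -> on_hand[A=34 B=11 C=27] avail[A=29 B=9 C=27] open={R5,R8}
Step 15: cancel R5 -> on_hand[A=34 B=11 C=27] avail[A=34 B=9 C=27] open={R8}
Step 16: commit R8 -> on_hand[A=34 B=9 C=27] avail[A=34 B=9 C=27] open={}
Step 17: reserve R9 C 6 -> on_hand[A=34 B=9 C=27] avail[A=34 B=9 C=21] open={R9}

Answer: A: 34
B: 9
C: 21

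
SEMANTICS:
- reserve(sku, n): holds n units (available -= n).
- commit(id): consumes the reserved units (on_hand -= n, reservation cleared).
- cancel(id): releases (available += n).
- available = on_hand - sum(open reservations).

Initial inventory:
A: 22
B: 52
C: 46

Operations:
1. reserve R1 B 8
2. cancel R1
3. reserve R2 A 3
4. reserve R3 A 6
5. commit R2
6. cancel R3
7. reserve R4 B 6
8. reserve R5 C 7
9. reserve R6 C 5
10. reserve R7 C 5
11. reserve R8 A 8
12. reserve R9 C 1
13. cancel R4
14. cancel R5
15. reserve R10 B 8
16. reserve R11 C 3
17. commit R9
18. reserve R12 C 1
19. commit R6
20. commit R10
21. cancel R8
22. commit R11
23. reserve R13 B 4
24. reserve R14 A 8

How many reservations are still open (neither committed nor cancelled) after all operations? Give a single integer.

Step 1: reserve R1 B 8 -> on_hand[A=22 B=52 C=46] avail[A=22 B=44 C=46] open={R1}
Step 2: cancel R1 -> on_hand[A=22 B=52 C=46] avail[A=22 B=52 C=46] open={}
Step 3: reserve R2 A 3 -> on_hand[A=22 B=52 C=46] avail[A=19 B=52 C=46] open={R2}
Step 4: reserve R3 A 6 -> on_hand[A=22 B=52 C=46] avail[A=13 B=52 C=46] open={R2,R3}
Step 5: commit R2 -> on_hand[A=19 B=52 C=46] avail[A=13 B=52 C=46] open={R3}
Step 6: cancel R3 -> on_hand[A=19 B=52 C=46] avail[A=19 B=52 C=46] open={}
Step 7: reserve R4 B 6 -> on_hand[A=19 B=52 C=46] avail[A=19 B=46 C=46] open={R4}
Step 8: reserve R5 C 7 -> on_hand[A=19 B=52 C=46] avail[A=19 B=46 C=39] open={R4,R5}
Step 9: reserve R6 C 5 -> on_hand[A=19 B=52 C=46] avail[A=19 B=46 C=34] open={R4,R5,R6}
Step 10: reserve R7 C 5 -> on_hand[A=19 B=52 C=46] avail[A=19 B=46 C=29] open={R4,R5,R6,R7}
Step 11: reserve R8 A 8 -> on_hand[A=19 B=52 C=46] avail[A=11 B=46 C=29] open={R4,R5,R6,R7,R8}
Step 12: reserve R9 C 1 -> on_hand[A=19 B=52 C=46] avail[A=11 B=46 C=28] open={R4,R5,R6,R7,R8,R9}
Step 13: cancel R4 -> on_hand[A=19 B=52 C=46] avail[A=11 B=52 C=28] open={R5,R6,R7,R8,R9}
Step 14: cancel R5 -> on_hand[A=19 B=52 C=46] avail[A=11 B=52 C=35] open={R6,R7,R8,R9}
Step 15: reserve R10 B 8 -> on_hand[A=19 B=52 C=46] avail[A=11 B=44 C=35] open={R10,R6,R7,R8,R9}
Step 16: reserve R11 C 3 -> on_hand[A=19 B=52 C=46] avail[A=11 B=44 C=32] open={R10,R11,R6,R7,R8,R9}
Step 17: commit R9 -> on_hand[A=19 B=52 C=45] avail[A=11 B=44 C=32] open={R10,R11,R6,R7,R8}
Step 18: reserve R12 C 1 -> on_hand[A=19 B=52 C=45] avail[A=11 B=44 C=31] open={R10,R11,R12,R6,R7,R8}
Step 19: commit R6 -> on_hand[A=19 B=52 C=40] avail[A=11 B=44 C=31] open={R10,R11,R12,R7,R8}
Step 20: commit R10 -> on_hand[A=19 B=44 C=40] avail[A=11 B=44 C=31] open={R11,R12,R7,R8}
Step 21: cancel R8 -> on_hand[A=19 B=44 C=40] avail[A=19 B=44 C=31] open={R11,R12,R7}
Step 22: commit R11 -> on_hand[A=19 B=44 C=37] avail[A=19 B=44 C=31] open={R12,R7}
Step 23: reserve R13 B 4 -> on_hand[A=19 B=44 C=37] avail[A=19 B=40 C=31] open={R12,R13,R7}
Step 24: reserve R14 A 8 -> on_hand[A=19 B=44 C=37] avail[A=11 B=40 C=31] open={R12,R13,R14,R7}
Open reservations: ['R12', 'R13', 'R14', 'R7'] -> 4

Answer: 4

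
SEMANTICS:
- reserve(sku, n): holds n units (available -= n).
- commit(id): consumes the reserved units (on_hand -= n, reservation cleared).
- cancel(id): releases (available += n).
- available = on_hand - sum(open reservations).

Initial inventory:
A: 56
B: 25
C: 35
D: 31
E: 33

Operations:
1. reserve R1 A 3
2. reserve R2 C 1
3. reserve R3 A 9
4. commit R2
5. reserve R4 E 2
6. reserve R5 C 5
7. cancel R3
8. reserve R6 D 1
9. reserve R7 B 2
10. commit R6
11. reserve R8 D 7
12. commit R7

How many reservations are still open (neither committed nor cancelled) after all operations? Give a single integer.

Answer: 4

Derivation:
Step 1: reserve R1 A 3 -> on_hand[A=56 B=25 C=35 D=31 E=33] avail[A=53 B=25 C=35 D=31 E=33] open={R1}
Step 2: reserve R2 C 1 -> on_hand[A=56 B=25 C=35 D=31 E=33] avail[A=53 B=25 C=34 D=31 E=33] open={R1,R2}
Step 3: reserve R3 A 9 -> on_hand[A=56 B=25 C=35 D=31 E=33] avail[A=44 B=25 C=34 D=31 E=33] open={R1,R2,R3}
Step 4: commit R2 -> on_hand[A=56 B=25 C=34 D=31 E=33] avail[A=44 B=25 C=34 D=31 E=33] open={R1,R3}
Step 5: reserve R4 E 2 -> on_hand[A=56 B=25 C=34 D=31 E=33] avail[A=44 B=25 C=34 D=31 E=31] open={R1,R3,R4}
Step 6: reserve R5 C 5 -> on_hand[A=56 B=25 C=34 D=31 E=33] avail[A=44 B=25 C=29 D=31 E=31] open={R1,R3,R4,R5}
Step 7: cancel R3 -> on_hand[A=56 B=25 C=34 D=31 E=33] avail[A=53 B=25 C=29 D=31 E=31] open={R1,R4,R5}
Step 8: reserve R6 D 1 -> on_hand[A=56 B=25 C=34 D=31 E=33] avail[A=53 B=25 C=29 D=30 E=31] open={R1,R4,R5,R6}
Step 9: reserve R7 B 2 -> on_hand[A=56 B=25 C=34 D=31 E=33] avail[A=53 B=23 C=29 D=30 E=31] open={R1,R4,R5,R6,R7}
Step 10: commit R6 -> on_hand[A=56 B=25 C=34 D=30 E=33] avail[A=53 B=23 C=29 D=30 E=31] open={R1,R4,R5,R7}
Step 11: reserve R8 D 7 -> on_hand[A=56 B=25 C=34 D=30 E=33] avail[A=53 B=23 C=29 D=23 E=31] open={R1,R4,R5,R7,R8}
Step 12: commit R7 -> on_hand[A=56 B=23 C=34 D=30 E=33] avail[A=53 B=23 C=29 D=23 E=31] open={R1,R4,R5,R8}
Open reservations: ['R1', 'R4', 'R5', 'R8'] -> 4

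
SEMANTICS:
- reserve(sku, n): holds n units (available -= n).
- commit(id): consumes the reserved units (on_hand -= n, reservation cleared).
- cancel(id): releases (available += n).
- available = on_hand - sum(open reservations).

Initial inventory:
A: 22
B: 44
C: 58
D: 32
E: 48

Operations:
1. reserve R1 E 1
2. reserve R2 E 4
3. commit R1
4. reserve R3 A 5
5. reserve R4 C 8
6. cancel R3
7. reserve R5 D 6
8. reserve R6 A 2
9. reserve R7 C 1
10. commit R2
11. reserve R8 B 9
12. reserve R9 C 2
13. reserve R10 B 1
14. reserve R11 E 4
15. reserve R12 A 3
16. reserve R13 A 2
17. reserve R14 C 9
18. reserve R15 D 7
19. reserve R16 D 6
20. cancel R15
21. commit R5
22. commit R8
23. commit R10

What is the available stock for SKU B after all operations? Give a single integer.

Answer: 34

Derivation:
Step 1: reserve R1 E 1 -> on_hand[A=22 B=44 C=58 D=32 E=48] avail[A=22 B=44 C=58 D=32 E=47] open={R1}
Step 2: reserve R2 E 4 -> on_hand[A=22 B=44 C=58 D=32 E=48] avail[A=22 B=44 C=58 D=32 E=43] open={R1,R2}
Step 3: commit R1 -> on_hand[A=22 B=44 C=58 D=32 E=47] avail[A=22 B=44 C=58 D=32 E=43] open={R2}
Step 4: reserve R3 A 5 -> on_hand[A=22 B=44 C=58 D=32 E=47] avail[A=17 B=44 C=58 D=32 E=43] open={R2,R3}
Step 5: reserve R4 C 8 -> on_hand[A=22 B=44 C=58 D=32 E=47] avail[A=17 B=44 C=50 D=32 E=43] open={R2,R3,R4}
Step 6: cancel R3 -> on_hand[A=22 B=44 C=58 D=32 E=47] avail[A=22 B=44 C=50 D=32 E=43] open={R2,R4}
Step 7: reserve R5 D 6 -> on_hand[A=22 B=44 C=58 D=32 E=47] avail[A=22 B=44 C=50 D=26 E=43] open={R2,R4,R5}
Step 8: reserve R6 A 2 -> on_hand[A=22 B=44 C=58 D=32 E=47] avail[A=20 B=44 C=50 D=26 E=43] open={R2,R4,R5,R6}
Step 9: reserve R7 C 1 -> on_hand[A=22 B=44 C=58 D=32 E=47] avail[A=20 B=44 C=49 D=26 E=43] open={R2,R4,R5,R6,R7}
Step 10: commit R2 -> on_hand[A=22 B=44 C=58 D=32 E=43] avail[A=20 B=44 C=49 D=26 E=43] open={R4,R5,R6,R7}
Step 11: reserve R8 B 9 -> on_hand[A=22 B=44 C=58 D=32 E=43] avail[A=20 B=35 C=49 D=26 E=43] open={R4,R5,R6,R7,R8}
Step 12: reserve R9 C 2 -> on_hand[A=22 B=44 C=58 D=32 E=43] avail[A=20 B=35 C=47 D=26 E=43] open={R4,R5,R6,R7,R8,R9}
Step 13: reserve R10 B 1 -> on_hand[A=22 B=44 C=58 D=32 E=43] avail[A=20 B=34 C=47 D=26 E=43] open={R10,R4,R5,R6,R7,R8,R9}
Step 14: reserve R11 E 4 -> on_hand[A=22 B=44 C=58 D=32 E=43] avail[A=20 B=34 C=47 D=26 E=39] open={R10,R11,R4,R5,R6,R7,R8,R9}
Step 15: reserve R12 A 3 -> on_hand[A=22 B=44 C=58 D=32 E=43] avail[A=17 B=34 C=47 D=26 E=39] open={R10,R11,R12,R4,R5,R6,R7,R8,R9}
Step 16: reserve R13 A 2 -> on_hand[A=22 B=44 C=58 D=32 E=43] avail[A=15 B=34 C=47 D=26 E=39] open={R10,R11,R12,R13,R4,R5,R6,R7,R8,R9}
Step 17: reserve R14 C 9 -> on_hand[A=22 B=44 C=58 D=32 E=43] avail[A=15 B=34 C=38 D=26 E=39] open={R10,R11,R12,R13,R14,R4,R5,R6,R7,R8,R9}
Step 18: reserve R15 D 7 -> on_hand[A=22 B=44 C=58 D=32 E=43] avail[A=15 B=34 C=38 D=19 E=39] open={R10,R11,R12,R13,R14,R15,R4,R5,R6,R7,R8,R9}
Step 19: reserve R16 D 6 -> on_hand[A=22 B=44 C=58 D=32 E=43] avail[A=15 B=34 C=38 D=13 E=39] open={R10,R11,R12,R13,R14,R15,R16,R4,R5,R6,R7,R8,R9}
Step 20: cancel R15 -> on_hand[A=22 B=44 C=58 D=32 E=43] avail[A=15 B=34 C=38 D=20 E=39] open={R10,R11,R12,R13,R14,R16,R4,R5,R6,R7,R8,R9}
Step 21: commit R5 -> on_hand[A=22 B=44 C=58 D=26 E=43] avail[A=15 B=34 C=38 D=20 E=39] open={R10,R11,R12,R13,R14,R16,R4,R6,R7,R8,R9}
Step 22: commit R8 -> on_hand[A=22 B=35 C=58 D=26 E=43] avail[A=15 B=34 C=38 D=20 E=39] open={R10,R11,R12,R13,R14,R16,R4,R6,R7,R9}
Step 23: commit R10 -> on_hand[A=22 B=34 C=58 D=26 E=43] avail[A=15 B=34 C=38 D=20 E=39] open={R11,R12,R13,R14,R16,R4,R6,R7,R9}
Final available[B] = 34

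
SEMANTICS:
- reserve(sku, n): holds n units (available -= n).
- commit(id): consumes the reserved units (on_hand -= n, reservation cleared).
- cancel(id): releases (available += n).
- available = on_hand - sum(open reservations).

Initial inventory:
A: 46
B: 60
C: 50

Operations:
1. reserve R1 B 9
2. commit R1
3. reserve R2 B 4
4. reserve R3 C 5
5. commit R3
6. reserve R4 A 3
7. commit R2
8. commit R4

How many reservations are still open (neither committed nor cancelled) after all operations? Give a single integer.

Answer: 0

Derivation:
Step 1: reserve R1 B 9 -> on_hand[A=46 B=60 C=50] avail[A=46 B=51 C=50] open={R1}
Step 2: commit R1 -> on_hand[A=46 B=51 C=50] avail[A=46 B=51 C=50] open={}
Step 3: reserve R2 B 4 -> on_hand[A=46 B=51 C=50] avail[A=46 B=47 C=50] open={R2}
Step 4: reserve R3 C 5 -> on_hand[A=46 B=51 C=50] avail[A=46 B=47 C=45] open={R2,R3}
Step 5: commit R3 -> on_hand[A=46 B=51 C=45] avail[A=46 B=47 C=45] open={R2}
Step 6: reserve R4 A 3 -> on_hand[A=46 B=51 C=45] avail[A=43 B=47 C=45] open={R2,R4}
Step 7: commit R2 -> on_hand[A=46 B=47 C=45] avail[A=43 B=47 C=45] open={R4}
Step 8: commit R4 -> on_hand[A=43 B=47 C=45] avail[A=43 B=47 C=45] open={}
Open reservations: [] -> 0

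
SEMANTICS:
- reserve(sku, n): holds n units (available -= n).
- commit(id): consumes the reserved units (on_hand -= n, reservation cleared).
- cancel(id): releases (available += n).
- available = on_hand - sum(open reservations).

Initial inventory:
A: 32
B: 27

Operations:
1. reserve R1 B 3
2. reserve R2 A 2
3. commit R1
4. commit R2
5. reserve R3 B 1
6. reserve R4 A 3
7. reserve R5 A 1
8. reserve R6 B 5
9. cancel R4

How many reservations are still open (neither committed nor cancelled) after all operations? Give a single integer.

Step 1: reserve R1 B 3 -> on_hand[A=32 B=27] avail[A=32 B=24] open={R1}
Step 2: reserve R2 A 2 -> on_hand[A=32 B=27] avail[A=30 B=24] open={R1,R2}
Step 3: commit R1 -> on_hand[A=32 B=24] avail[A=30 B=24] open={R2}
Step 4: commit R2 -> on_hand[A=30 B=24] avail[A=30 B=24] open={}
Step 5: reserve R3 B 1 -> on_hand[A=30 B=24] avail[A=30 B=23] open={R3}
Step 6: reserve R4 A 3 -> on_hand[A=30 B=24] avail[A=27 B=23] open={R3,R4}
Step 7: reserve R5 A 1 -> on_hand[A=30 B=24] avail[A=26 B=23] open={R3,R4,R5}
Step 8: reserve R6 B 5 -> on_hand[A=30 B=24] avail[A=26 B=18] open={R3,R4,R5,R6}
Step 9: cancel R4 -> on_hand[A=30 B=24] avail[A=29 B=18] open={R3,R5,R6}
Open reservations: ['R3', 'R5', 'R6'] -> 3

Answer: 3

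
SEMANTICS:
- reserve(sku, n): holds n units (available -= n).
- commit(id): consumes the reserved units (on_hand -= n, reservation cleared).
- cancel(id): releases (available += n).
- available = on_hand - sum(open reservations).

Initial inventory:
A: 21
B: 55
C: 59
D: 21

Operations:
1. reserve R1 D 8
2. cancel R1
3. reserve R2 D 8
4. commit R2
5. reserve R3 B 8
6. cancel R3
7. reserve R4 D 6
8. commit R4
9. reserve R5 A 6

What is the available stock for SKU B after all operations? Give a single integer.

Step 1: reserve R1 D 8 -> on_hand[A=21 B=55 C=59 D=21] avail[A=21 B=55 C=59 D=13] open={R1}
Step 2: cancel R1 -> on_hand[A=21 B=55 C=59 D=21] avail[A=21 B=55 C=59 D=21] open={}
Step 3: reserve R2 D 8 -> on_hand[A=21 B=55 C=59 D=21] avail[A=21 B=55 C=59 D=13] open={R2}
Step 4: commit R2 -> on_hand[A=21 B=55 C=59 D=13] avail[A=21 B=55 C=59 D=13] open={}
Step 5: reserve R3 B 8 -> on_hand[A=21 B=55 C=59 D=13] avail[A=21 B=47 C=59 D=13] open={R3}
Step 6: cancel R3 -> on_hand[A=21 B=55 C=59 D=13] avail[A=21 B=55 C=59 D=13] open={}
Step 7: reserve R4 D 6 -> on_hand[A=21 B=55 C=59 D=13] avail[A=21 B=55 C=59 D=7] open={R4}
Step 8: commit R4 -> on_hand[A=21 B=55 C=59 D=7] avail[A=21 B=55 C=59 D=7] open={}
Step 9: reserve R5 A 6 -> on_hand[A=21 B=55 C=59 D=7] avail[A=15 B=55 C=59 D=7] open={R5}
Final available[B] = 55

Answer: 55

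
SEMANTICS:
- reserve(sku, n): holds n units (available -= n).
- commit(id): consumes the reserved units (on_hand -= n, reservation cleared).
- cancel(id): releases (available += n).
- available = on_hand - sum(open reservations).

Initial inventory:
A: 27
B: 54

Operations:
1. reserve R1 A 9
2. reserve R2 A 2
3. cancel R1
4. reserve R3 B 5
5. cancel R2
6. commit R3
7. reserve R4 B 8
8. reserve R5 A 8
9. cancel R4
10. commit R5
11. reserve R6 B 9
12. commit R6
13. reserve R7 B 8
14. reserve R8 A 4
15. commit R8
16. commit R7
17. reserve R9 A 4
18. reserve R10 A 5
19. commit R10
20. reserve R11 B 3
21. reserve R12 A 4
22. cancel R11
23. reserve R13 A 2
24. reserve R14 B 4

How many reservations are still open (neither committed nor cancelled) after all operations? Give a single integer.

Answer: 4

Derivation:
Step 1: reserve R1 A 9 -> on_hand[A=27 B=54] avail[A=18 B=54] open={R1}
Step 2: reserve R2 A 2 -> on_hand[A=27 B=54] avail[A=16 B=54] open={R1,R2}
Step 3: cancel R1 -> on_hand[A=27 B=54] avail[A=25 B=54] open={R2}
Step 4: reserve R3 B 5 -> on_hand[A=27 B=54] avail[A=25 B=49] open={R2,R3}
Step 5: cancel R2 -> on_hand[A=27 B=54] avail[A=27 B=49] open={R3}
Step 6: commit R3 -> on_hand[A=27 B=49] avail[A=27 B=49] open={}
Step 7: reserve R4 B 8 -> on_hand[A=27 B=49] avail[A=27 B=41] open={R4}
Step 8: reserve R5 A 8 -> on_hand[A=27 B=49] avail[A=19 B=41] open={R4,R5}
Step 9: cancel R4 -> on_hand[A=27 B=49] avail[A=19 B=49] open={R5}
Step 10: commit R5 -> on_hand[A=19 B=49] avail[A=19 B=49] open={}
Step 11: reserve R6 B 9 -> on_hand[A=19 B=49] avail[A=19 B=40] open={R6}
Step 12: commit R6 -> on_hand[A=19 B=40] avail[A=19 B=40] open={}
Step 13: reserve R7 B 8 -> on_hand[A=19 B=40] avail[A=19 B=32] open={R7}
Step 14: reserve R8 A 4 -> on_hand[A=19 B=40] avail[A=15 B=32] open={R7,R8}
Step 15: commit R8 -> on_hand[A=15 B=40] avail[A=15 B=32] open={R7}
Step 16: commit R7 -> on_hand[A=15 B=32] avail[A=15 B=32] open={}
Step 17: reserve R9 A 4 -> on_hand[A=15 B=32] avail[A=11 B=32] open={R9}
Step 18: reserve R10 A 5 -> on_hand[A=15 B=32] avail[A=6 B=32] open={R10,R9}
Step 19: commit R10 -> on_hand[A=10 B=32] avail[A=6 B=32] open={R9}
Step 20: reserve R11 B 3 -> on_hand[A=10 B=32] avail[A=6 B=29] open={R11,R9}
Step 21: reserve R12 A 4 -> on_hand[A=10 B=32] avail[A=2 B=29] open={R11,R12,R9}
Step 22: cancel R11 -> on_hand[A=10 B=32] avail[A=2 B=32] open={R12,R9}
Step 23: reserve R13 A 2 -> on_hand[A=10 B=32] avail[A=0 B=32] open={R12,R13,R9}
Step 24: reserve R14 B 4 -> on_hand[A=10 B=32] avail[A=0 B=28] open={R12,R13,R14,R9}
Open reservations: ['R12', 'R13', 'R14', 'R9'] -> 4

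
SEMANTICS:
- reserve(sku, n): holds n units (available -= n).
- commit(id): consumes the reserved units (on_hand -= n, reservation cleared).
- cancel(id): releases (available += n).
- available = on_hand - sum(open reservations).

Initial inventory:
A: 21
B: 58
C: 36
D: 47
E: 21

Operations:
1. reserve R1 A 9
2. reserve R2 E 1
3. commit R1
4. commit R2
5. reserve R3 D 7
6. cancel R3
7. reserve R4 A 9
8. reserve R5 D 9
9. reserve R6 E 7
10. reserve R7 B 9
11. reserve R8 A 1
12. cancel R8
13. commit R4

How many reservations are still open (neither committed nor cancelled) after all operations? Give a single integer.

Step 1: reserve R1 A 9 -> on_hand[A=21 B=58 C=36 D=47 E=21] avail[A=12 B=58 C=36 D=47 E=21] open={R1}
Step 2: reserve R2 E 1 -> on_hand[A=21 B=58 C=36 D=47 E=21] avail[A=12 B=58 C=36 D=47 E=20] open={R1,R2}
Step 3: commit R1 -> on_hand[A=12 B=58 C=36 D=47 E=21] avail[A=12 B=58 C=36 D=47 E=20] open={R2}
Step 4: commit R2 -> on_hand[A=12 B=58 C=36 D=47 E=20] avail[A=12 B=58 C=36 D=47 E=20] open={}
Step 5: reserve R3 D 7 -> on_hand[A=12 B=58 C=36 D=47 E=20] avail[A=12 B=58 C=36 D=40 E=20] open={R3}
Step 6: cancel R3 -> on_hand[A=12 B=58 C=36 D=47 E=20] avail[A=12 B=58 C=36 D=47 E=20] open={}
Step 7: reserve R4 A 9 -> on_hand[A=12 B=58 C=36 D=47 E=20] avail[A=3 B=58 C=36 D=47 E=20] open={R4}
Step 8: reserve R5 D 9 -> on_hand[A=12 B=58 C=36 D=47 E=20] avail[A=3 B=58 C=36 D=38 E=20] open={R4,R5}
Step 9: reserve R6 E 7 -> on_hand[A=12 B=58 C=36 D=47 E=20] avail[A=3 B=58 C=36 D=38 E=13] open={R4,R5,R6}
Step 10: reserve R7 B 9 -> on_hand[A=12 B=58 C=36 D=47 E=20] avail[A=3 B=49 C=36 D=38 E=13] open={R4,R5,R6,R7}
Step 11: reserve R8 A 1 -> on_hand[A=12 B=58 C=36 D=47 E=20] avail[A=2 B=49 C=36 D=38 E=13] open={R4,R5,R6,R7,R8}
Step 12: cancel R8 -> on_hand[A=12 B=58 C=36 D=47 E=20] avail[A=3 B=49 C=36 D=38 E=13] open={R4,R5,R6,R7}
Step 13: commit R4 -> on_hand[A=3 B=58 C=36 D=47 E=20] avail[A=3 B=49 C=36 D=38 E=13] open={R5,R6,R7}
Open reservations: ['R5', 'R6', 'R7'] -> 3

Answer: 3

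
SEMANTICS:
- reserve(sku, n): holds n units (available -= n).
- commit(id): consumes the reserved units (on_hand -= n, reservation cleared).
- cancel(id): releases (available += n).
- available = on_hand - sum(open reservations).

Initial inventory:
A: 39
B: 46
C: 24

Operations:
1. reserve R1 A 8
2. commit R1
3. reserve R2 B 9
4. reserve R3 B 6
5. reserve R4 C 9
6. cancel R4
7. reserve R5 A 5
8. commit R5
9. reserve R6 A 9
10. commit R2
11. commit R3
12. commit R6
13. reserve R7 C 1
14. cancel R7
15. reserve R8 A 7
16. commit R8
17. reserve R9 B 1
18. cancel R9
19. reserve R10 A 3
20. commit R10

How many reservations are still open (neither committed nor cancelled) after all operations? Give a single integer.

Answer: 0

Derivation:
Step 1: reserve R1 A 8 -> on_hand[A=39 B=46 C=24] avail[A=31 B=46 C=24] open={R1}
Step 2: commit R1 -> on_hand[A=31 B=46 C=24] avail[A=31 B=46 C=24] open={}
Step 3: reserve R2 B 9 -> on_hand[A=31 B=46 C=24] avail[A=31 B=37 C=24] open={R2}
Step 4: reserve R3 B 6 -> on_hand[A=31 B=46 C=24] avail[A=31 B=31 C=24] open={R2,R3}
Step 5: reserve R4 C 9 -> on_hand[A=31 B=46 C=24] avail[A=31 B=31 C=15] open={R2,R3,R4}
Step 6: cancel R4 -> on_hand[A=31 B=46 C=24] avail[A=31 B=31 C=24] open={R2,R3}
Step 7: reserve R5 A 5 -> on_hand[A=31 B=46 C=24] avail[A=26 B=31 C=24] open={R2,R3,R5}
Step 8: commit R5 -> on_hand[A=26 B=46 C=24] avail[A=26 B=31 C=24] open={R2,R3}
Step 9: reserve R6 A 9 -> on_hand[A=26 B=46 C=24] avail[A=17 B=31 C=24] open={R2,R3,R6}
Step 10: commit R2 -> on_hand[A=26 B=37 C=24] avail[A=17 B=31 C=24] open={R3,R6}
Step 11: commit R3 -> on_hand[A=26 B=31 C=24] avail[A=17 B=31 C=24] open={R6}
Step 12: commit R6 -> on_hand[A=17 B=31 C=24] avail[A=17 B=31 C=24] open={}
Step 13: reserve R7 C 1 -> on_hand[A=17 B=31 C=24] avail[A=17 B=31 C=23] open={R7}
Step 14: cancel R7 -> on_hand[A=17 B=31 C=24] avail[A=17 B=31 C=24] open={}
Step 15: reserve R8 A 7 -> on_hand[A=17 B=31 C=24] avail[A=10 B=31 C=24] open={R8}
Step 16: commit R8 -> on_hand[A=10 B=31 C=24] avail[A=10 B=31 C=24] open={}
Step 17: reserve R9 B 1 -> on_hand[A=10 B=31 C=24] avail[A=10 B=30 C=24] open={R9}
Step 18: cancel R9 -> on_hand[A=10 B=31 C=24] avail[A=10 B=31 C=24] open={}
Step 19: reserve R10 A 3 -> on_hand[A=10 B=31 C=24] avail[A=7 B=31 C=24] open={R10}
Step 20: commit R10 -> on_hand[A=7 B=31 C=24] avail[A=7 B=31 C=24] open={}
Open reservations: [] -> 0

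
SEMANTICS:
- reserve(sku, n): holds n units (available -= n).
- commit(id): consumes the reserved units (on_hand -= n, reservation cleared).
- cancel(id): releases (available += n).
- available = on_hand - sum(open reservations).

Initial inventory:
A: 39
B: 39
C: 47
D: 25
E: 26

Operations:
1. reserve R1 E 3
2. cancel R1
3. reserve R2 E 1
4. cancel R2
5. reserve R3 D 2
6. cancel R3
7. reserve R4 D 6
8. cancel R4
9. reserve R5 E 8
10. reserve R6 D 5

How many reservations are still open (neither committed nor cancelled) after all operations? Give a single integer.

Step 1: reserve R1 E 3 -> on_hand[A=39 B=39 C=47 D=25 E=26] avail[A=39 B=39 C=47 D=25 E=23] open={R1}
Step 2: cancel R1 -> on_hand[A=39 B=39 C=47 D=25 E=26] avail[A=39 B=39 C=47 D=25 E=26] open={}
Step 3: reserve R2 E 1 -> on_hand[A=39 B=39 C=47 D=25 E=26] avail[A=39 B=39 C=47 D=25 E=25] open={R2}
Step 4: cancel R2 -> on_hand[A=39 B=39 C=47 D=25 E=26] avail[A=39 B=39 C=47 D=25 E=26] open={}
Step 5: reserve R3 D 2 -> on_hand[A=39 B=39 C=47 D=25 E=26] avail[A=39 B=39 C=47 D=23 E=26] open={R3}
Step 6: cancel R3 -> on_hand[A=39 B=39 C=47 D=25 E=26] avail[A=39 B=39 C=47 D=25 E=26] open={}
Step 7: reserve R4 D 6 -> on_hand[A=39 B=39 C=47 D=25 E=26] avail[A=39 B=39 C=47 D=19 E=26] open={R4}
Step 8: cancel R4 -> on_hand[A=39 B=39 C=47 D=25 E=26] avail[A=39 B=39 C=47 D=25 E=26] open={}
Step 9: reserve R5 E 8 -> on_hand[A=39 B=39 C=47 D=25 E=26] avail[A=39 B=39 C=47 D=25 E=18] open={R5}
Step 10: reserve R6 D 5 -> on_hand[A=39 B=39 C=47 D=25 E=26] avail[A=39 B=39 C=47 D=20 E=18] open={R5,R6}
Open reservations: ['R5', 'R6'] -> 2

Answer: 2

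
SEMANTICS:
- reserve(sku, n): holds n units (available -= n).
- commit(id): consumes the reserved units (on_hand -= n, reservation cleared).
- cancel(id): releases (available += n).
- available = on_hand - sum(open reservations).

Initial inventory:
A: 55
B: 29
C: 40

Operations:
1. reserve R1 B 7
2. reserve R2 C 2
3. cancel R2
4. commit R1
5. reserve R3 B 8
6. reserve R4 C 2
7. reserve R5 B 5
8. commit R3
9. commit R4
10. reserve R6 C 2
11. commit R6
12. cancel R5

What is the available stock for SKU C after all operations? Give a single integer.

Step 1: reserve R1 B 7 -> on_hand[A=55 B=29 C=40] avail[A=55 B=22 C=40] open={R1}
Step 2: reserve R2 C 2 -> on_hand[A=55 B=29 C=40] avail[A=55 B=22 C=38] open={R1,R2}
Step 3: cancel R2 -> on_hand[A=55 B=29 C=40] avail[A=55 B=22 C=40] open={R1}
Step 4: commit R1 -> on_hand[A=55 B=22 C=40] avail[A=55 B=22 C=40] open={}
Step 5: reserve R3 B 8 -> on_hand[A=55 B=22 C=40] avail[A=55 B=14 C=40] open={R3}
Step 6: reserve R4 C 2 -> on_hand[A=55 B=22 C=40] avail[A=55 B=14 C=38] open={R3,R4}
Step 7: reserve R5 B 5 -> on_hand[A=55 B=22 C=40] avail[A=55 B=9 C=38] open={R3,R4,R5}
Step 8: commit R3 -> on_hand[A=55 B=14 C=40] avail[A=55 B=9 C=38] open={R4,R5}
Step 9: commit R4 -> on_hand[A=55 B=14 C=38] avail[A=55 B=9 C=38] open={R5}
Step 10: reserve R6 C 2 -> on_hand[A=55 B=14 C=38] avail[A=55 B=9 C=36] open={R5,R6}
Step 11: commit R6 -> on_hand[A=55 B=14 C=36] avail[A=55 B=9 C=36] open={R5}
Step 12: cancel R5 -> on_hand[A=55 B=14 C=36] avail[A=55 B=14 C=36] open={}
Final available[C] = 36

Answer: 36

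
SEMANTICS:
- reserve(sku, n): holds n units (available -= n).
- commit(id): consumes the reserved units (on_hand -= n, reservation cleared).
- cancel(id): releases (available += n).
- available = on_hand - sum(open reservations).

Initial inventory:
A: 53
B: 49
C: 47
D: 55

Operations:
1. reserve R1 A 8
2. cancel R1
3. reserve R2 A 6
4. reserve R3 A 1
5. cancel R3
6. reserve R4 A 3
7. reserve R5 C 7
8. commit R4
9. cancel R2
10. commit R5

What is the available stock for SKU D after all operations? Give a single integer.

Answer: 55

Derivation:
Step 1: reserve R1 A 8 -> on_hand[A=53 B=49 C=47 D=55] avail[A=45 B=49 C=47 D=55] open={R1}
Step 2: cancel R1 -> on_hand[A=53 B=49 C=47 D=55] avail[A=53 B=49 C=47 D=55] open={}
Step 3: reserve R2 A 6 -> on_hand[A=53 B=49 C=47 D=55] avail[A=47 B=49 C=47 D=55] open={R2}
Step 4: reserve R3 A 1 -> on_hand[A=53 B=49 C=47 D=55] avail[A=46 B=49 C=47 D=55] open={R2,R3}
Step 5: cancel R3 -> on_hand[A=53 B=49 C=47 D=55] avail[A=47 B=49 C=47 D=55] open={R2}
Step 6: reserve R4 A 3 -> on_hand[A=53 B=49 C=47 D=55] avail[A=44 B=49 C=47 D=55] open={R2,R4}
Step 7: reserve R5 C 7 -> on_hand[A=53 B=49 C=47 D=55] avail[A=44 B=49 C=40 D=55] open={R2,R4,R5}
Step 8: commit R4 -> on_hand[A=50 B=49 C=47 D=55] avail[A=44 B=49 C=40 D=55] open={R2,R5}
Step 9: cancel R2 -> on_hand[A=50 B=49 C=47 D=55] avail[A=50 B=49 C=40 D=55] open={R5}
Step 10: commit R5 -> on_hand[A=50 B=49 C=40 D=55] avail[A=50 B=49 C=40 D=55] open={}
Final available[D] = 55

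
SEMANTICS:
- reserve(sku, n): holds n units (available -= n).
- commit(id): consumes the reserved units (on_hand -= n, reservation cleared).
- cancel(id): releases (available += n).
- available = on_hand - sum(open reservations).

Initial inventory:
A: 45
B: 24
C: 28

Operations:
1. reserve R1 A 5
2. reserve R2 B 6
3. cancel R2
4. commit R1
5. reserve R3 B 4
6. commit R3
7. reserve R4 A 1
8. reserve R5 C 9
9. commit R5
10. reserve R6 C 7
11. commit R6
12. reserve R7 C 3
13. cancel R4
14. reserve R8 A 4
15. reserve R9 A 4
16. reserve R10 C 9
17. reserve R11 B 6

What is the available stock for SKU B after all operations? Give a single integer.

Answer: 14

Derivation:
Step 1: reserve R1 A 5 -> on_hand[A=45 B=24 C=28] avail[A=40 B=24 C=28] open={R1}
Step 2: reserve R2 B 6 -> on_hand[A=45 B=24 C=28] avail[A=40 B=18 C=28] open={R1,R2}
Step 3: cancel R2 -> on_hand[A=45 B=24 C=28] avail[A=40 B=24 C=28] open={R1}
Step 4: commit R1 -> on_hand[A=40 B=24 C=28] avail[A=40 B=24 C=28] open={}
Step 5: reserve R3 B 4 -> on_hand[A=40 B=24 C=28] avail[A=40 B=20 C=28] open={R3}
Step 6: commit R3 -> on_hand[A=40 B=20 C=28] avail[A=40 B=20 C=28] open={}
Step 7: reserve R4 A 1 -> on_hand[A=40 B=20 C=28] avail[A=39 B=20 C=28] open={R4}
Step 8: reserve R5 C 9 -> on_hand[A=40 B=20 C=28] avail[A=39 B=20 C=19] open={R4,R5}
Step 9: commit R5 -> on_hand[A=40 B=20 C=19] avail[A=39 B=20 C=19] open={R4}
Step 10: reserve R6 C 7 -> on_hand[A=40 B=20 C=19] avail[A=39 B=20 C=12] open={R4,R6}
Step 11: commit R6 -> on_hand[A=40 B=20 C=12] avail[A=39 B=20 C=12] open={R4}
Step 12: reserve R7 C 3 -> on_hand[A=40 B=20 C=12] avail[A=39 B=20 C=9] open={R4,R7}
Step 13: cancel R4 -> on_hand[A=40 B=20 C=12] avail[A=40 B=20 C=9] open={R7}
Step 14: reserve R8 A 4 -> on_hand[A=40 B=20 C=12] avail[A=36 B=20 C=9] open={R7,R8}
Step 15: reserve R9 A 4 -> on_hand[A=40 B=20 C=12] avail[A=32 B=20 C=9] open={R7,R8,R9}
Step 16: reserve R10 C 9 -> on_hand[A=40 B=20 C=12] avail[A=32 B=20 C=0] open={R10,R7,R8,R9}
Step 17: reserve R11 B 6 -> on_hand[A=40 B=20 C=12] avail[A=32 B=14 C=0] open={R10,R11,R7,R8,R9}
Final available[B] = 14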